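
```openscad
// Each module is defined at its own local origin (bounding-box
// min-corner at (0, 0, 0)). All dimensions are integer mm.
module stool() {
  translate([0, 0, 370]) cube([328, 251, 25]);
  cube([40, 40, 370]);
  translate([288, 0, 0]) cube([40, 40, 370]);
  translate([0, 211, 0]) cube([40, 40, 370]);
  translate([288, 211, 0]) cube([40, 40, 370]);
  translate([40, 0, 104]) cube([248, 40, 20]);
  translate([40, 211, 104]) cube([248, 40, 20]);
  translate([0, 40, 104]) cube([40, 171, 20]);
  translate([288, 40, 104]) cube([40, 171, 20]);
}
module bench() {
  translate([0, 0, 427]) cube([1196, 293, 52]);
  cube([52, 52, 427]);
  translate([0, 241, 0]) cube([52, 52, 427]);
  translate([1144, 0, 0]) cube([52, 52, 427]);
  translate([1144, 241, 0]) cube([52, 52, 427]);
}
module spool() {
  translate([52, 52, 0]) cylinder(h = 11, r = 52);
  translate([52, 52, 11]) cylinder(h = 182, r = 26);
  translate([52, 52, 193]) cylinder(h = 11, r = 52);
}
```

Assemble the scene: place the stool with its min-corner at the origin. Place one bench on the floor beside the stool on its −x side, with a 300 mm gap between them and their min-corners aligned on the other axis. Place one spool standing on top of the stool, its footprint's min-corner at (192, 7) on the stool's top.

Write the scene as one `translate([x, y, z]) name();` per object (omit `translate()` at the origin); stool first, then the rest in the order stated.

stool();
translate([-1496, 0, 0]) bench();
translate([192, 7, 395]) spool();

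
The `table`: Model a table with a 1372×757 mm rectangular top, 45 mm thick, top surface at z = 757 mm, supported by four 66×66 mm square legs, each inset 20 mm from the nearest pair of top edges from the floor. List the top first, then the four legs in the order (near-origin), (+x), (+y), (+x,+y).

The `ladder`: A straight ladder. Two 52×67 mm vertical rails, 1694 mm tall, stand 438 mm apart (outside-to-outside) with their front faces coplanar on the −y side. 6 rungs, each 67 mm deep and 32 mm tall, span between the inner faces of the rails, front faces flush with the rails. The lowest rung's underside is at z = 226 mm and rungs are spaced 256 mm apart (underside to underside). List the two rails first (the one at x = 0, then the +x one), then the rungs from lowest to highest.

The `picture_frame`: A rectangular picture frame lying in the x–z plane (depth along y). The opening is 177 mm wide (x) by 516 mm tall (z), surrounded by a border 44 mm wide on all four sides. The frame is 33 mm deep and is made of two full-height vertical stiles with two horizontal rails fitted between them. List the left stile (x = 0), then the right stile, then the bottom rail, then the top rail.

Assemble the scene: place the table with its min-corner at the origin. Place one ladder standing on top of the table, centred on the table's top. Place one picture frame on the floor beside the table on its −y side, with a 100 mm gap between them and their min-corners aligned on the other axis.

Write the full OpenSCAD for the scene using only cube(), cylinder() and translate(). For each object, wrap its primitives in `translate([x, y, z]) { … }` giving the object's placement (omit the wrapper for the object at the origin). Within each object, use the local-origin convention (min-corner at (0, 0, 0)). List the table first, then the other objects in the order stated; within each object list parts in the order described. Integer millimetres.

translate([0, 0, 712]) cube([1372, 757, 45]);
translate([20, 20, 0]) cube([66, 66, 712]);
translate([1286, 20, 0]) cube([66, 66, 712]);
translate([20, 671, 0]) cube([66, 66, 712]);
translate([1286, 671, 0]) cube([66, 66, 712]);
translate([467, 345, 757]) {
  cube([52, 67, 1694]);
  translate([386, 0, 0]) cube([52, 67, 1694]);
  translate([52, 0, 226]) cube([334, 67, 32]);
  translate([52, 0, 482]) cube([334, 67, 32]);
  translate([52, 0, 738]) cube([334, 67, 32]);
  translate([52, 0, 994]) cube([334, 67, 32]);
  translate([52, 0, 1250]) cube([334, 67, 32]);
  translate([52, 0, 1506]) cube([334, 67, 32]);
}
translate([0, -133, 0]) {
  cube([44, 33, 604]);
  translate([221, 0, 0]) cube([44, 33, 604]);
  translate([44, 0, 0]) cube([177, 33, 44]);
  translate([44, 0, 560]) cube([177, 33, 44]);
}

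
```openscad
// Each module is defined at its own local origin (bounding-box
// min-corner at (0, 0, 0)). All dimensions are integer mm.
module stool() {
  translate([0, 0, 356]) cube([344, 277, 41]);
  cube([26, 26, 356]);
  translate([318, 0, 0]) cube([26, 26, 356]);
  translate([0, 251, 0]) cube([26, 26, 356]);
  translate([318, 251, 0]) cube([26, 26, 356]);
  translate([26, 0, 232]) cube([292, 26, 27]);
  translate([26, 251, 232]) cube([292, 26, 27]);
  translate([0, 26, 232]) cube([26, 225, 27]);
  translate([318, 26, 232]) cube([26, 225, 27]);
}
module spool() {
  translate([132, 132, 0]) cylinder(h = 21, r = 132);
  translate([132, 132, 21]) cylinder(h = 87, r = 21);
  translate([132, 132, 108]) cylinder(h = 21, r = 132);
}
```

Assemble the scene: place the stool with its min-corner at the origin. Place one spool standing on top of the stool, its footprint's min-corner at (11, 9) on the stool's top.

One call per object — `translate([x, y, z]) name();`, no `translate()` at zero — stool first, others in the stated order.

stool();
translate([11, 9, 397]) spool();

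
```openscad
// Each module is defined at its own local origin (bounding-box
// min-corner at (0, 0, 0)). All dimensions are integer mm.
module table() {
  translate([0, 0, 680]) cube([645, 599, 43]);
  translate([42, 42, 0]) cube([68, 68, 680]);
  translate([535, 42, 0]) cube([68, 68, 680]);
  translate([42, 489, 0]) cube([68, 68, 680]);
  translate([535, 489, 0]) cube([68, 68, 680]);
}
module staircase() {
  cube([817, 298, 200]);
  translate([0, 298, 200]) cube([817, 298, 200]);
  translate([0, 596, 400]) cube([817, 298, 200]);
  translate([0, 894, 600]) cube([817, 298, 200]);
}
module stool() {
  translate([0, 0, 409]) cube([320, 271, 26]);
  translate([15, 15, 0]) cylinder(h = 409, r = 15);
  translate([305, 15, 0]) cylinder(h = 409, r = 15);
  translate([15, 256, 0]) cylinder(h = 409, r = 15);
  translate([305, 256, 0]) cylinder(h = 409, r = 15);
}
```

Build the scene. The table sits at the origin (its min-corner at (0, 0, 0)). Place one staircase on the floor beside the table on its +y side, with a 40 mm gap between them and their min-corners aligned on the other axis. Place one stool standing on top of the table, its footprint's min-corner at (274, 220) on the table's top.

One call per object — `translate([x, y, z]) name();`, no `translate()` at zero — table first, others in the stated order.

table();
translate([0, 639, 0]) staircase();
translate([274, 220, 723]) stool();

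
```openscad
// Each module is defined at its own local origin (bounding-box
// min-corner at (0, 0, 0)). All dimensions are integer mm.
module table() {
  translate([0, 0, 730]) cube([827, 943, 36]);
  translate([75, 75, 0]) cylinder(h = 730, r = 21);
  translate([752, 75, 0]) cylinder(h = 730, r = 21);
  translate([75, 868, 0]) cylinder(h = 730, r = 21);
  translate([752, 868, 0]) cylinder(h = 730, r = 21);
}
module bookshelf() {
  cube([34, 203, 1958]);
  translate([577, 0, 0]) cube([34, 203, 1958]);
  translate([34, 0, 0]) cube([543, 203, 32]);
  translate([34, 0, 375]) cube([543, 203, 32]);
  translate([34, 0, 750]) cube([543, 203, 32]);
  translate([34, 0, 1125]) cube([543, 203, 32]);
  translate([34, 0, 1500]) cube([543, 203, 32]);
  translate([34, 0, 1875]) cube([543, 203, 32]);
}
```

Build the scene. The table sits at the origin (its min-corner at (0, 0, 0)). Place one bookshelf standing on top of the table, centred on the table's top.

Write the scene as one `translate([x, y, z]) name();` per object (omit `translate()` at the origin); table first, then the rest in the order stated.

table();
translate([108, 370, 766]) bookshelf();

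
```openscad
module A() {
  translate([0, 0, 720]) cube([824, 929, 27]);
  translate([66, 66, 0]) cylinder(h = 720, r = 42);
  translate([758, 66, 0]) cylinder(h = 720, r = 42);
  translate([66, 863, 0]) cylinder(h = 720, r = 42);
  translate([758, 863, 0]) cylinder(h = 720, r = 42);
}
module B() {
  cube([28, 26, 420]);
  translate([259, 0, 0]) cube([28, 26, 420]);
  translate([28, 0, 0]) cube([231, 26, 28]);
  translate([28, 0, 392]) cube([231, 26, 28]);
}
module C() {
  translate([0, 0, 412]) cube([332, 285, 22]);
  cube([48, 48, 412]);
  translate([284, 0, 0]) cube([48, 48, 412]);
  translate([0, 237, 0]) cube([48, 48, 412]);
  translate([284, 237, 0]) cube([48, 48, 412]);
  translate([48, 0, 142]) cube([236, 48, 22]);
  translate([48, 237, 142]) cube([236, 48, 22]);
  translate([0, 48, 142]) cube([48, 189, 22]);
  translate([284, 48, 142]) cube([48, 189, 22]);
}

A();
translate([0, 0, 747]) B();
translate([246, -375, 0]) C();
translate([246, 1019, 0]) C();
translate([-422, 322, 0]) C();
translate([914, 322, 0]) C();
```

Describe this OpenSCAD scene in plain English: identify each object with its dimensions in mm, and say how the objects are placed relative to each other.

A is a table: top 824 mm (x) × 929 mm (y), 27 mm thick, upper face at z = 747 mm, on four round legs of 84 mm diameter, each leg's bounding box inset 24 mm from the nearest pair of top edges, running from z = 0 to the bottom of the top.

B is a picture frame with a 231×364 mm rectangular opening (x by z) and a uniform 28 mm border on every side. Frame depth is 26 mm along y. It is built from two vertical stiles running the full outside height and two horizontal rails spanning the gap between the stiles.

C is a four-legged stool. The seat is 332×285 mm, 22 mm thick, top at z = 434 mm. It stands on four square legs, each 48×48 mm in cross-section, from z = 0 to the seat underside, each flush with a corner of the seat. Four stretchers, 48 mm wide and 22 mm tall, connect adjacent legs with their undersides at z = 142 mm, each running between the inner faces of the legs it joins and aligned with the legs' outer faces on the other axis.

The picture frame is on top of the table. Four stools sit around the table at the −y, +y, −x, +x sides.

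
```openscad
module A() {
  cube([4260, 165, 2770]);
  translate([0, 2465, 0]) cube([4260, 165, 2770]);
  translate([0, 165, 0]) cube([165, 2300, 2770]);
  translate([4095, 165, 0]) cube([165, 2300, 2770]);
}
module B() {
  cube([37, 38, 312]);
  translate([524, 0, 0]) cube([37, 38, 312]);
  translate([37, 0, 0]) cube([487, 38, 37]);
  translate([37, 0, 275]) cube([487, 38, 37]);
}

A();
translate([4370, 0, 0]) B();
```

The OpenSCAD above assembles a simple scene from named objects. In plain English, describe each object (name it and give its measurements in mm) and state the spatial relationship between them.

A is a box-shaped house frame (walls only): outside footprint 4260×2630 mm, wall height 2770 mm, wall thickness 165 mm. The two y-facing walls run the full x-width; the two x-facing walls fit between the inner faces of the y-facing walls.

B is a picture frame with a 487×238 mm rectangular opening (x by z) and a uniform 37 mm border on every side. Frame depth is 38 mm along y. It is built from two vertical stiles running the full outside height and two horizontal rails spanning the gap between the stiles.

The picture frame is on the floor beside the house frame on its +x side.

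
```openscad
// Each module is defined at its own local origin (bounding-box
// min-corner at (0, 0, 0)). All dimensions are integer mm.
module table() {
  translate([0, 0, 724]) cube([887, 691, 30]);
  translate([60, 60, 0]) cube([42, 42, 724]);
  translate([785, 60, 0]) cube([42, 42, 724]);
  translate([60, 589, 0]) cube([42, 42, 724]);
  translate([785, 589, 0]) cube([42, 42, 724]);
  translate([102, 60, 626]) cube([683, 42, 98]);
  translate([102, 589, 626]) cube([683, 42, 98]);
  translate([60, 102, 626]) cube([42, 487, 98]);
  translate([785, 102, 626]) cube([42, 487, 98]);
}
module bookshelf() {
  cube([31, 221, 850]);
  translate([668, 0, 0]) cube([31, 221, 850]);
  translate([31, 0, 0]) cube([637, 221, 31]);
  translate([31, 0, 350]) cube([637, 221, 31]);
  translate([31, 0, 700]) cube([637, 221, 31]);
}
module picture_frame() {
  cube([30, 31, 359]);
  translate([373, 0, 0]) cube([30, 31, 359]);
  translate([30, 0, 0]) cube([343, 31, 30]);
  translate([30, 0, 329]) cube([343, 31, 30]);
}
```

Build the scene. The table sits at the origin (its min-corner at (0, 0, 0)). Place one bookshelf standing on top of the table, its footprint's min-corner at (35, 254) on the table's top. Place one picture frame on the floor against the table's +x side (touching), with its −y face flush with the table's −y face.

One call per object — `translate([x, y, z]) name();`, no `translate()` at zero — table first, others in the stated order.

table();
translate([35, 254, 754]) bookshelf();
translate([887, 0, 0]) picture_frame();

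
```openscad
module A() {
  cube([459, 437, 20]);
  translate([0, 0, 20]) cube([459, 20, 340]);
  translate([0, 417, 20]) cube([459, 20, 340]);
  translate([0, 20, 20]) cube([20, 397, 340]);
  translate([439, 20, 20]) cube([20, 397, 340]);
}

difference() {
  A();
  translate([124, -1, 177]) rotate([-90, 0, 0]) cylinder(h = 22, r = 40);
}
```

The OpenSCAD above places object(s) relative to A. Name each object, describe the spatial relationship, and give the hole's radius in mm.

The subtracted cylinder has r = 40 mm.

A is an open box. The open box has a circular hole through its front wall. The hole's radius is 40 mm.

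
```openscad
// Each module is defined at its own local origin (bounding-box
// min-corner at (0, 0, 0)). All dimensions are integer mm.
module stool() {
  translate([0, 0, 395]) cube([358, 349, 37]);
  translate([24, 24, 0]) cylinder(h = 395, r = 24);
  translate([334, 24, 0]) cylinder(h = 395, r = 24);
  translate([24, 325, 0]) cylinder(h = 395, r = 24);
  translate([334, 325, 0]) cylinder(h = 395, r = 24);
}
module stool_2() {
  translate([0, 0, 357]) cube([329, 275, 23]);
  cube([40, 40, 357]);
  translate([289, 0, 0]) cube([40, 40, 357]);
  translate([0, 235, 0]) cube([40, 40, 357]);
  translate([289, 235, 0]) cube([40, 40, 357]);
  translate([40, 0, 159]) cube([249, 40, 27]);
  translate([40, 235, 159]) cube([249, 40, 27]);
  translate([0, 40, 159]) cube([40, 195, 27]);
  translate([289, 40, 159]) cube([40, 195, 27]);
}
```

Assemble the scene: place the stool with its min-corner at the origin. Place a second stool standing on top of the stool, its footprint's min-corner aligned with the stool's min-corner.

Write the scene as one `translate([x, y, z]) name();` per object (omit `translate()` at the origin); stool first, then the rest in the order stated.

stool();
translate([0, 0, 432]) stool_2();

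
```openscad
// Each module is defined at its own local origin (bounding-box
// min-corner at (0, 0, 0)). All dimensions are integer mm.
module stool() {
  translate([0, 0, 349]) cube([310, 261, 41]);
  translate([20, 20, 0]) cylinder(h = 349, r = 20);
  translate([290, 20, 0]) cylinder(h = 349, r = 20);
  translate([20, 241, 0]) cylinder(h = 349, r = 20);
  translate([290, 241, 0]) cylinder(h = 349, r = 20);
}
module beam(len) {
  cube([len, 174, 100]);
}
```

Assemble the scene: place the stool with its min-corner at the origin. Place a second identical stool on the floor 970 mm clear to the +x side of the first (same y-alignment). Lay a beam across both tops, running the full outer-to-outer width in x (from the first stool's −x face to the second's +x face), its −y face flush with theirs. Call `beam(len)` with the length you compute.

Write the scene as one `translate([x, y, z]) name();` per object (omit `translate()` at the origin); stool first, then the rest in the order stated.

stool();
translate([1280, 0, 0]) stool();
translate([0, 0, 390]) beam(1590);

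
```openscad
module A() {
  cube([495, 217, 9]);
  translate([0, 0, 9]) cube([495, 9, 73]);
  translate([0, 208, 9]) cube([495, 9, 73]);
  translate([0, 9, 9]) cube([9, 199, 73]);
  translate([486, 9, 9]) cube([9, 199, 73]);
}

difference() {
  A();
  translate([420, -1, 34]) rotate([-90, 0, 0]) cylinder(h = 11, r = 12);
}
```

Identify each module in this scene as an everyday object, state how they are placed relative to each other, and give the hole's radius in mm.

A is an open box. The open box has a circular hole through its front wall. The hole's radius is 12 mm.

The subtracted cylinder has r = 12 mm.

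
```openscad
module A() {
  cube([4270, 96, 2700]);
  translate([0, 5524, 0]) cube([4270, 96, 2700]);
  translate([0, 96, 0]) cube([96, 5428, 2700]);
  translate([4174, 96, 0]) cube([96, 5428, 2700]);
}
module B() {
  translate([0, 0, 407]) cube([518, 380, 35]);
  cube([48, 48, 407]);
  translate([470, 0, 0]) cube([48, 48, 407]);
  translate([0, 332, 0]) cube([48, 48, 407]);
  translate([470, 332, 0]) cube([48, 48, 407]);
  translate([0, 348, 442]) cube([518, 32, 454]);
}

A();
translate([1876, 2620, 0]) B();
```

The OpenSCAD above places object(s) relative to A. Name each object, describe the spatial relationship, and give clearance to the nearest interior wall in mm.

A is a house frame. B is a chair. The chair sits inside the house frame, centred. The clearance to the nearest interior wall is 1780 mm.

Clearances: x = 1780, y = 2524; minimum 1780 mm.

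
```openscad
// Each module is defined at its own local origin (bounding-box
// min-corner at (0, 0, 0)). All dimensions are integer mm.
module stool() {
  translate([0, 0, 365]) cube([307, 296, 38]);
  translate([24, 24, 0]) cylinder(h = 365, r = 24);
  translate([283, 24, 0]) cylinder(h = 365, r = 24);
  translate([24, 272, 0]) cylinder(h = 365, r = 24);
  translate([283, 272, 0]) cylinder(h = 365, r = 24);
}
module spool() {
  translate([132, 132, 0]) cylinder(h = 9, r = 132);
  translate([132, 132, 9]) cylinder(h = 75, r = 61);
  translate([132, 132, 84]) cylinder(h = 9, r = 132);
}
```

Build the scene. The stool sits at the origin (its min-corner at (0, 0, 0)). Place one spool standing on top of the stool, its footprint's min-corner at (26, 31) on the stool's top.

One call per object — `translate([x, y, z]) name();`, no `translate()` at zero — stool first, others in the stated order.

stool();
translate([26, 31, 403]) spool();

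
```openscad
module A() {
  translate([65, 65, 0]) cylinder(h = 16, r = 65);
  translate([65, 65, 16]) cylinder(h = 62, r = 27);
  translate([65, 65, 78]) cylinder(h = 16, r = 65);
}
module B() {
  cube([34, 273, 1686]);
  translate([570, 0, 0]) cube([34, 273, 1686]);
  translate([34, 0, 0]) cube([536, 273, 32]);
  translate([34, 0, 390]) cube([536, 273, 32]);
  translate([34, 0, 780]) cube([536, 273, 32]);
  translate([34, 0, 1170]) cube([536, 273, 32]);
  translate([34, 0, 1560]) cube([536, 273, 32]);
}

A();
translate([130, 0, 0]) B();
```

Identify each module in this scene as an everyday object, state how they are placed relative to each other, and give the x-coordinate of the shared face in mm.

The spool's +x face and the bookshelf's −x face are both at x = 130 mm.

A is a spool. B is a bookshelf. The bookshelf is against the spool's +x side, with their −y faces flush. The x-coordinate of the shared face is 130 mm.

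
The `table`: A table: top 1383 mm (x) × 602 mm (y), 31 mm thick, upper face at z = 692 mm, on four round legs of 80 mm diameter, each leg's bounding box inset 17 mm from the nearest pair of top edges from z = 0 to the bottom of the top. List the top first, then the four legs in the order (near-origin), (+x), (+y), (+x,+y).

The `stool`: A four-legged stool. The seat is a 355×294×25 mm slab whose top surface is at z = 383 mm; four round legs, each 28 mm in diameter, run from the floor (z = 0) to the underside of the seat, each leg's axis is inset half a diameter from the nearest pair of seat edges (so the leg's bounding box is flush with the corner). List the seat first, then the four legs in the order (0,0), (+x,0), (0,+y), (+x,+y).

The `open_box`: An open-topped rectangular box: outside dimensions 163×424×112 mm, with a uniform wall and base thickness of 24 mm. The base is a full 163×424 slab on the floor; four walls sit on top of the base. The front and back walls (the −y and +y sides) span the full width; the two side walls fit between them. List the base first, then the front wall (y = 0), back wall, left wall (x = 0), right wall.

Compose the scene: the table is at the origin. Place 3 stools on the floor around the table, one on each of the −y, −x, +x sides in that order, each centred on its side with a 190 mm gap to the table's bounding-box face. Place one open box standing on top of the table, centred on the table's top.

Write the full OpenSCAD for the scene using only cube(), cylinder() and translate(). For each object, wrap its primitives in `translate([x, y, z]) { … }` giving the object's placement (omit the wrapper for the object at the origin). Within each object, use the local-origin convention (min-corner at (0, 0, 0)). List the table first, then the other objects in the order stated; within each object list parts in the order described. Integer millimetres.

translate([0, 0, 661]) cube([1383, 602, 31]);
translate([57, 57, 0]) cylinder(h = 661, r = 40);
translate([1326, 57, 0]) cylinder(h = 661, r = 40);
translate([57, 545, 0]) cylinder(h = 661, r = 40);
translate([1326, 545, 0]) cylinder(h = 661, r = 40);
translate([514, -484, 0]) {
  translate([0, 0, 358]) cube([355, 294, 25]);
  translate([14, 14, 0]) cylinder(h = 358, r = 14);
  translate([341, 14, 0]) cylinder(h = 358, r = 14);
  translate([14, 280, 0]) cylinder(h = 358, r = 14);
  translate([341, 280, 0]) cylinder(h = 358, r = 14);
}
translate([-545, 154, 0]) {
  translate([0, 0, 358]) cube([355, 294, 25]);
  translate([14, 14, 0]) cylinder(h = 358, r = 14);
  translate([341, 14, 0]) cylinder(h = 358, r = 14);
  translate([14, 280, 0]) cylinder(h = 358, r = 14);
  translate([341, 280, 0]) cylinder(h = 358, r = 14);
}
translate([1573, 154, 0]) {
  translate([0, 0, 358]) cube([355, 294, 25]);
  translate([14, 14, 0]) cylinder(h = 358, r = 14);
  translate([341, 14, 0]) cylinder(h = 358, r = 14);
  translate([14, 280, 0]) cylinder(h = 358, r = 14);
  translate([341, 280, 0]) cylinder(h = 358, r = 14);
}
translate([610, 89, 692]) {
  cube([163, 424, 24]);
  translate([0, 0, 24]) cube([163, 24, 88]);
  translate([0, 400, 24]) cube([163, 24, 88]);
  translate([0, 24, 24]) cube([24, 376, 88]);
  translate([139, 24, 24]) cube([24, 376, 88]);
}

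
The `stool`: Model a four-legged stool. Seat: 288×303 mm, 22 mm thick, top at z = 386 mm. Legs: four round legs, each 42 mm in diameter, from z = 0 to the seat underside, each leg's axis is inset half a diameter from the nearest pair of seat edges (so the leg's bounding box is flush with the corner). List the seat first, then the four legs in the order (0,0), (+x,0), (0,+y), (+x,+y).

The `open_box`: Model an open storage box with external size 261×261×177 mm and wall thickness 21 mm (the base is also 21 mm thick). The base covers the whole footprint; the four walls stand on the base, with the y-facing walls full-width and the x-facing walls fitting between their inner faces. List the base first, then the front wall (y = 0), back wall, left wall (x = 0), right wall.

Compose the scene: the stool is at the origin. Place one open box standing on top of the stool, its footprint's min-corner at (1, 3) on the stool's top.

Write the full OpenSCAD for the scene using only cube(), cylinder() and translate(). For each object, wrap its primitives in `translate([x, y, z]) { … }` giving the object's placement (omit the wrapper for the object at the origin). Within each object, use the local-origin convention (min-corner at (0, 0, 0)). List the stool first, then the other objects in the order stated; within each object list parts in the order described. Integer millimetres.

translate([0, 0, 364]) cube([288, 303, 22]);
translate([21, 21, 0]) cylinder(h = 364, r = 21);
translate([267, 21, 0]) cylinder(h = 364, r = 21);
translate([21, 282, 0]) cylinder(h = 364, r = 21);
translate([267, 282, 0]) cylinder(h = 364, r = 21);
translate([1, 3, 386]) {
  cube([261, 261, 21]);
  translate([0, 0, 21]) cube([261, 21, 156]);
  translate([0, 240, 21]) cube([261, 21, 156]);
  translate([0, 21, 21]) cube([21, 219, 156]);
  translate([240, 21, 21]) cube([21, 219, 156]);
}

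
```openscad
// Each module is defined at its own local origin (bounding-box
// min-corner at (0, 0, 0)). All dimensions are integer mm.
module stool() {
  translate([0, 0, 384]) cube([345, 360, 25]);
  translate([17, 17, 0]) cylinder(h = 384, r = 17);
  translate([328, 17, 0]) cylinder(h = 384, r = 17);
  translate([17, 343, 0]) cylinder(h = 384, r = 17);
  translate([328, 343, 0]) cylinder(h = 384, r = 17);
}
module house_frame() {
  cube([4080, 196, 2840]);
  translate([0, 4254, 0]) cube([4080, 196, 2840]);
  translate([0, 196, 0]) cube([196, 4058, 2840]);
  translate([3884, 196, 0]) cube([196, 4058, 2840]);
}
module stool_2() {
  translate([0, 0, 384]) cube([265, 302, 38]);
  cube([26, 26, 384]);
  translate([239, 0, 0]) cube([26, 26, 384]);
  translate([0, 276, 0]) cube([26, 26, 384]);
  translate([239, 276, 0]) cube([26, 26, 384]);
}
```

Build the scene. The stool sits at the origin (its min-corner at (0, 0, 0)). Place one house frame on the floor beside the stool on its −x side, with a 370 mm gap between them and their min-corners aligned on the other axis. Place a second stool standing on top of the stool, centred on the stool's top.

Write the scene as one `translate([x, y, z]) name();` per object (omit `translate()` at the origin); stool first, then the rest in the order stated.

stool();
translate([-4450, 0, 0]) house_frame();
translate([40, 29, 409]) stool_2();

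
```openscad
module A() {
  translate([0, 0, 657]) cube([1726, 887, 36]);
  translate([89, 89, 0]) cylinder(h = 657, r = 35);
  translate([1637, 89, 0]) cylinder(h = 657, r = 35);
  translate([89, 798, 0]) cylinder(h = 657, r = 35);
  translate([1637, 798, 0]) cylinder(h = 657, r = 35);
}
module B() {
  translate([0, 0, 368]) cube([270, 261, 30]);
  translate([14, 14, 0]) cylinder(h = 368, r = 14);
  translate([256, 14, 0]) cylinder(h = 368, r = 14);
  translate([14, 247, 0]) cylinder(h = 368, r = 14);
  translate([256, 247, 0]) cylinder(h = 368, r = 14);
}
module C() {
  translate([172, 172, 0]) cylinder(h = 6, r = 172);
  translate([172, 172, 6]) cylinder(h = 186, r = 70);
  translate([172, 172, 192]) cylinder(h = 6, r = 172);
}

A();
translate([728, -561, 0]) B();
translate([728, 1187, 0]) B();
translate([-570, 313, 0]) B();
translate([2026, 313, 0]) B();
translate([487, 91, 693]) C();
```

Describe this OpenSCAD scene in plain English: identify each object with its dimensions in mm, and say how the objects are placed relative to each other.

A is a rectangular dining table. The top is 1726×887×36 mm with its upper surface at z = 693 mm. It stands on four round legs of 70 mm diameter, each leg's bounding box inset 54 mm from the nearest pair of top edges, running from the floor to the underside of the top.

B is a four-legged stool. The seat is 270×261 mm, 30 mm thick, top at z = 398 mm. It stands on four round legs, each 28 mm in diameter, from z = 0 to the seat underside, each leg's axis is inset half a diameter from the nearest pair of seat edges (so the leg's bounding box is flush with the corner).

C is a spool: two coaxial disc flanges of radius 172 mm and thickness 6 mm, joined by a core cylinder of radius 70 mm and height 186 mm. The lower flange rests on z = 0 and the three cylinders share a vertical axis.

Four stools sit around the table at the −y, +y, −x, +x sides. The spool is on top of the table.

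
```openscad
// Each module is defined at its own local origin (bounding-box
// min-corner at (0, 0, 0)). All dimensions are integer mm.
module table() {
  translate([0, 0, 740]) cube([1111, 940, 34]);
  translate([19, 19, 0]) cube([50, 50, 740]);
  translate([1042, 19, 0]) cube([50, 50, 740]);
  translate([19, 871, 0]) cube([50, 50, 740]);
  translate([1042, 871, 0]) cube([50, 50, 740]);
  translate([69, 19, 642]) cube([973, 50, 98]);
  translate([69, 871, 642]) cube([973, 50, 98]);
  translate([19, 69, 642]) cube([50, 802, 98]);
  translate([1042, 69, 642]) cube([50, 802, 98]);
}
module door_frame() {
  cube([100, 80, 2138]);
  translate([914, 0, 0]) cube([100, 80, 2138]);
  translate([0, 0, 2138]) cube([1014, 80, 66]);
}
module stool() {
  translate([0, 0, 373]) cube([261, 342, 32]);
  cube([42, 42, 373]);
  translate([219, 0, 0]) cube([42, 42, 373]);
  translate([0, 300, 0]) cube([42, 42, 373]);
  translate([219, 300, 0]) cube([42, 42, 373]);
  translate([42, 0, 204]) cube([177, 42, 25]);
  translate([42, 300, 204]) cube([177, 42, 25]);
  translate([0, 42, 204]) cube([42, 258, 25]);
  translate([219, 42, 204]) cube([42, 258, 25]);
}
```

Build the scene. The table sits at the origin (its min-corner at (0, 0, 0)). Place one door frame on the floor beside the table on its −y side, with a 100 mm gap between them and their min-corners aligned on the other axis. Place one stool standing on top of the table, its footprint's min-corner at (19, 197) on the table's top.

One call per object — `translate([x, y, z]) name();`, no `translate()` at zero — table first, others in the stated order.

table();
translate([0, -180, 0]) door_frame();
translate([19, 197, 774]) stool();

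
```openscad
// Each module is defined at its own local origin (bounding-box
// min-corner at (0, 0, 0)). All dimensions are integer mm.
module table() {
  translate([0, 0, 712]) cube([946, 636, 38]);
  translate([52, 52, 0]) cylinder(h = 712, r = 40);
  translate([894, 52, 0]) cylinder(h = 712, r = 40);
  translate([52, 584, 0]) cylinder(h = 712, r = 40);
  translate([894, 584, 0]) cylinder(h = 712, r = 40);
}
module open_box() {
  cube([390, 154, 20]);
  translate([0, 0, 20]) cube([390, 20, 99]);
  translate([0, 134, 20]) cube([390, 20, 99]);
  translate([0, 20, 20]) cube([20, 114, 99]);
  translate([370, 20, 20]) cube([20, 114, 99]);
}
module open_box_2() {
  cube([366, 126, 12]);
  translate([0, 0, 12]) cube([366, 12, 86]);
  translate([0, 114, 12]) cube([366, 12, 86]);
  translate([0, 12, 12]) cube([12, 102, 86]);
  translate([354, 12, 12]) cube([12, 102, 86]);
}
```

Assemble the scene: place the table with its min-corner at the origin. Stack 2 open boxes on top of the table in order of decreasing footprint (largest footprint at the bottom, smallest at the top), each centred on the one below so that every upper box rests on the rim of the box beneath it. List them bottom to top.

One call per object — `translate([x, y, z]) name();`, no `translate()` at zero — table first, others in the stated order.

table();
translate([278, 241, 750]) open_box();
translate([290, 255, 869]) open_box_2();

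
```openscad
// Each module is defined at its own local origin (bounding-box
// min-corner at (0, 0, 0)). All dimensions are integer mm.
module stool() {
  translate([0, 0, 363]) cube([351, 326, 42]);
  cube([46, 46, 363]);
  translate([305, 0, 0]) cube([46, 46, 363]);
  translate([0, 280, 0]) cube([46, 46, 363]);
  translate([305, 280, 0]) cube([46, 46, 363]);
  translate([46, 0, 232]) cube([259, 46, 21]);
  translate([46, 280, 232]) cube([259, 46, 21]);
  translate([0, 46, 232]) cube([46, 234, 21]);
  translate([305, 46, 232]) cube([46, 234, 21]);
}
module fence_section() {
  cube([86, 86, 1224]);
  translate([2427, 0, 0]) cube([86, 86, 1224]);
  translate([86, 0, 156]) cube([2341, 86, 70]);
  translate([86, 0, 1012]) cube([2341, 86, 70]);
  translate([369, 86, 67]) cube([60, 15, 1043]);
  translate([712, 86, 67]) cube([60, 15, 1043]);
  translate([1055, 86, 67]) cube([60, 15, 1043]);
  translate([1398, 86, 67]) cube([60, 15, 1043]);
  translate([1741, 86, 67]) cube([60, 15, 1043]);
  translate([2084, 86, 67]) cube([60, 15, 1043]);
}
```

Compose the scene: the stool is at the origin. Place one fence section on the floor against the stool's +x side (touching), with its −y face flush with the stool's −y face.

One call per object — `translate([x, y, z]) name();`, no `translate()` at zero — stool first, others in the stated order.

stool();
translate([351, 0, 0]) fence_section();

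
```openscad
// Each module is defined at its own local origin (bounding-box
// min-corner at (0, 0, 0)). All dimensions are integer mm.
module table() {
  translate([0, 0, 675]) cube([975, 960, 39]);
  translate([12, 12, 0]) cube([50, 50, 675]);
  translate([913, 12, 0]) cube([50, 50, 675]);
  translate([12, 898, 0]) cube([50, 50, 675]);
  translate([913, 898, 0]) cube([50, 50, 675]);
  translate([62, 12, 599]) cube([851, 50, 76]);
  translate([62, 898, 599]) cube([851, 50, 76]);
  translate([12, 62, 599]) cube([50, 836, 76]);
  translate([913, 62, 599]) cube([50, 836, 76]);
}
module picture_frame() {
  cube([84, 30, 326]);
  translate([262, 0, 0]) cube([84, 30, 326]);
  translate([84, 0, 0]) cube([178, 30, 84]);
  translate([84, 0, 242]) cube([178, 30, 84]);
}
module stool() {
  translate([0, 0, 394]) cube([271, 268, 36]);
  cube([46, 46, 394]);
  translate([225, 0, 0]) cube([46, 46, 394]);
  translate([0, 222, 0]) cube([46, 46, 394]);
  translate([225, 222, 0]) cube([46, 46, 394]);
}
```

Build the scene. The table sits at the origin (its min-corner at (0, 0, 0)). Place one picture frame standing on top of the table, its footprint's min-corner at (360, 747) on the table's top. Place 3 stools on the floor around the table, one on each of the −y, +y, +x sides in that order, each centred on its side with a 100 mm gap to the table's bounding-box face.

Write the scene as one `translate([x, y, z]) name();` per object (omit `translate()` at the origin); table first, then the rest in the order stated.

table();
translate([360, 747, 714]) picture_frame();
translate([352, -368, 0]) stool();
translate([352, 1060, 0]) stool();
translate([1075, 346, 0]) stool();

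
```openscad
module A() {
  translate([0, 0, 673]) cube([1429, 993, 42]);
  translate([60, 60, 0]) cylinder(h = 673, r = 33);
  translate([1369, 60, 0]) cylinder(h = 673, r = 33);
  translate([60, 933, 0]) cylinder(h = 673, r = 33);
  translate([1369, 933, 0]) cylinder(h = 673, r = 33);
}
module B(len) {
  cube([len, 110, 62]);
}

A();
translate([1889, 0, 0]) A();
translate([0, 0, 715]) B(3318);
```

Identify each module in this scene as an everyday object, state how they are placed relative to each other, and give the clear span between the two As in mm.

Second table starts at x = 1889; first ends at x = 1429; clear span = 1889 − 1429 = 460 mm.

A is a table. B is a beam. A beam spans the tops of two tables. The clear span between the two tables is 460 mm.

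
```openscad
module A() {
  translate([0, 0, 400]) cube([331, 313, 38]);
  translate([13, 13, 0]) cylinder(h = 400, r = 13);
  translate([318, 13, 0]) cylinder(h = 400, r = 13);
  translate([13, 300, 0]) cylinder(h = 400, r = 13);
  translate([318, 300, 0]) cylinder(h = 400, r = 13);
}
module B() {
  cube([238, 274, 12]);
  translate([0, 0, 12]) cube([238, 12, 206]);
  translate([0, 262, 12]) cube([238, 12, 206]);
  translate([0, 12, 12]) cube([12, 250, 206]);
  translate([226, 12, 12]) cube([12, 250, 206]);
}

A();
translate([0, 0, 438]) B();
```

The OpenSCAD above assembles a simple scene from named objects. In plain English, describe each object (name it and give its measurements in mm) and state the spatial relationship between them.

A is a four-legged stool. The seat is a 331×313×38 mm slab whose top surface is at z = 438 mm; four round legs, each 26 mm in diameter, run from the floor (z = 0) to the underside of the seat, each leg's axis is inset half a diameter from the nearest pair of seat edges (so the leg's bounding box is flush with the corner).

B is an open storage box with external size 238×274×218 mm and wall thickness 12 mm (the base is also 12 mm thick). The base covers the whole footprint; the four walls stand on the base, with the y-facing walls full-width and the x-facing walls fitting between their inner faces.

The open box is on top of the stool.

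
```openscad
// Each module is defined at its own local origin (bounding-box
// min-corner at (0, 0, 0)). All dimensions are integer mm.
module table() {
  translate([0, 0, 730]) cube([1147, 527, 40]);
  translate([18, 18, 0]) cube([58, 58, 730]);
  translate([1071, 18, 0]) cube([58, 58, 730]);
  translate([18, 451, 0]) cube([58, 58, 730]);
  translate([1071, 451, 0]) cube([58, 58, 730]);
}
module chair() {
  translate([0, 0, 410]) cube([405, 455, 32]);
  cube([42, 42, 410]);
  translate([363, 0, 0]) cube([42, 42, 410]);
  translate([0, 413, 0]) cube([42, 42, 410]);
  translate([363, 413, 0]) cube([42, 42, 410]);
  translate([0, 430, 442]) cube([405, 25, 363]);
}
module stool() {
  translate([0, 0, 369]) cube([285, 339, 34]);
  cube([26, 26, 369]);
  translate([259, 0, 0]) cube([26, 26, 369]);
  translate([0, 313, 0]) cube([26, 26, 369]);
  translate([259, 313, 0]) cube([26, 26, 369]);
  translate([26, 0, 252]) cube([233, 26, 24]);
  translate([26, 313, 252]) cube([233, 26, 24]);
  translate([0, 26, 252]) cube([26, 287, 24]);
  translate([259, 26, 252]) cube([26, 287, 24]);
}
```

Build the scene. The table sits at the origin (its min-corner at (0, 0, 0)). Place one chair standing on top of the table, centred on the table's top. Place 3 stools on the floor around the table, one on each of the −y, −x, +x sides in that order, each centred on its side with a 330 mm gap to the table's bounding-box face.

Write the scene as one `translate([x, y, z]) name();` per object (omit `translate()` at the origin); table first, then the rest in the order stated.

table();
translate([371, 36, 770]) chair();
translate([431, -669, 0]) stool();
translate([-615, 94, 0]) stool();
translate([1477, 94, 0]) stool();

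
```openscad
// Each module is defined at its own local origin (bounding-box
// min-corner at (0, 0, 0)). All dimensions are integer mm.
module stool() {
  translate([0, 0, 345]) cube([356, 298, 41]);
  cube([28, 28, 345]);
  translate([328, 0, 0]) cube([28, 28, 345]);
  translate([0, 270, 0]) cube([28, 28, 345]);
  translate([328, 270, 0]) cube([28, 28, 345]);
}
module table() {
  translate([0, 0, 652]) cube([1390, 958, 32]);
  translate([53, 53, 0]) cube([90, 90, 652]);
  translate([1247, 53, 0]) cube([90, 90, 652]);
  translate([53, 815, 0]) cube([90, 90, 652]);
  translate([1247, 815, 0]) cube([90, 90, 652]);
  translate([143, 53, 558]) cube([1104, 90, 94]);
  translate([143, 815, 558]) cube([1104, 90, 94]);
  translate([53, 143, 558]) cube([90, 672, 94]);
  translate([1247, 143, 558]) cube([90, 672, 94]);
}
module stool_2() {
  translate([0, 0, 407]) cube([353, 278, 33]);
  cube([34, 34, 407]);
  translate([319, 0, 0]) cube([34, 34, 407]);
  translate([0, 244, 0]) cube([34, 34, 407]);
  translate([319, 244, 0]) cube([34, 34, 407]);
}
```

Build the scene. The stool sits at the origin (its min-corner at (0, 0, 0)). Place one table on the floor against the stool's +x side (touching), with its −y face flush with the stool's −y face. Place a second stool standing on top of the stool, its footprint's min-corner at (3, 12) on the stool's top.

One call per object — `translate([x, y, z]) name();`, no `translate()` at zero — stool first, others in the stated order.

stool();
translate([356, 0, 0]) table();
translate([3, 12, 386]) stool_2();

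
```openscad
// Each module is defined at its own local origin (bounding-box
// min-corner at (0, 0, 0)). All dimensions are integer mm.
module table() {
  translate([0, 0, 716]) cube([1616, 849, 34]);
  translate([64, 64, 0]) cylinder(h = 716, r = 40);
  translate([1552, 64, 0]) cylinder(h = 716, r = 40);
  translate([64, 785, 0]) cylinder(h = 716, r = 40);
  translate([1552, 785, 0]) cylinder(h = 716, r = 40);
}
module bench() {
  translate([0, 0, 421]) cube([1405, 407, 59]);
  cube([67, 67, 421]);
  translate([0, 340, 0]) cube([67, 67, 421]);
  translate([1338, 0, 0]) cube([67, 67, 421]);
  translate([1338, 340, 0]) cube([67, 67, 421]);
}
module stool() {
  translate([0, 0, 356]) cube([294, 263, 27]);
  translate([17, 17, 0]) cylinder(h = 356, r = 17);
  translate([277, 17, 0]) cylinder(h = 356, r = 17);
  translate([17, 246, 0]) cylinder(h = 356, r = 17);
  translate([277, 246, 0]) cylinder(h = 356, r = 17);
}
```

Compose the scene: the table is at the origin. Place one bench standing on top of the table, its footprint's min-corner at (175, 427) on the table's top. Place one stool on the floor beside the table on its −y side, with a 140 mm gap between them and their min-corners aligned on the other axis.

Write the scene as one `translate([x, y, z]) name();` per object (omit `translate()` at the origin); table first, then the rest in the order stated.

table();
translate([175, 427, 750]) bench();
translate([0, -403, 0]) stool();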